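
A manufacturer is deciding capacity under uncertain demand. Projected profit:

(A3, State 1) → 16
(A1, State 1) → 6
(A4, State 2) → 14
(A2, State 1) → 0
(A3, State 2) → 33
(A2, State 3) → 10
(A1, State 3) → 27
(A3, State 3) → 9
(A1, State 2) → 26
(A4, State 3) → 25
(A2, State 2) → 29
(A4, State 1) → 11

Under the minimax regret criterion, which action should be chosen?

Column bests: State 1=16, State 2=33, State 3=27.
A1 regrets: 10, 7, 0 → max 10
A2 regrets: 16, 4, 17 → max 17
A3 regrets: 0, 0, 18 → max 18
A4 regrets: 5, 19, 2 → max 19
Smallest max regret = 10 → A1.

A1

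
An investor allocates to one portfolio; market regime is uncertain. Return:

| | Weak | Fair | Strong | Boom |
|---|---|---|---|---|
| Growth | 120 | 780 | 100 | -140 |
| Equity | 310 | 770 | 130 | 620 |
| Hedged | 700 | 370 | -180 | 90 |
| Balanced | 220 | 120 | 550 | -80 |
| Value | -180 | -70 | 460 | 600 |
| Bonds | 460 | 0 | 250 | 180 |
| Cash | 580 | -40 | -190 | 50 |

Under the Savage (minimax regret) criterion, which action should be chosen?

Column bests: Weak=700, Fair=780, Strong=550, Boom=620.
Growth regrets: 580, 0, 450, 760 → max 760
Equity regrets: 390, 10, 420, 0 → max 420
Hedged regrets: 0, 410, 730, 530 → max 730
Balanced regrets: 480, 660, 0, 700 → max 700
Value regrets: 880, 850, 90, 20 → max 880
Bonds regrets: 240, 780, 300, 440 → max 780
Cash regrets: 120, 820, 740, 570 → max 820
Smallest max regret = 420 → Equity.

Equity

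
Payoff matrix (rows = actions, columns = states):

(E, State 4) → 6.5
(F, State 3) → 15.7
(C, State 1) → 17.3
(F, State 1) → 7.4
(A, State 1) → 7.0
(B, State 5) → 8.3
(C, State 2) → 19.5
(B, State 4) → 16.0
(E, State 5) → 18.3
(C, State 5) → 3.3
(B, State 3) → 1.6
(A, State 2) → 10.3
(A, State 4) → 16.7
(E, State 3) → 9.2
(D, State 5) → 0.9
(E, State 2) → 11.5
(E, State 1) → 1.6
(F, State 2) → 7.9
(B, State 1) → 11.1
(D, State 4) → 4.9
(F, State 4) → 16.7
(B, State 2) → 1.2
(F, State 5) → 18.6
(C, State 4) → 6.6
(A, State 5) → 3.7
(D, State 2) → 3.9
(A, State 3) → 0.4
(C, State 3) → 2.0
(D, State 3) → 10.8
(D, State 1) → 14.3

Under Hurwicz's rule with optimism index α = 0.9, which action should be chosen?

C

A: 0.9·16.7 + 0.1·0.4 = 15.07
B: 0.9·16.0 + 0.1·1.2 = 14.52
C: 0.9·19.5 + 0.1·2.0 = 17.75
D: 0.9·14.3 + 0.1·0.9 = 12.96
E: 0.9·18.3 + 0.1·1.6 = 16.63
F: 0.9·18.6 + 0.1·7.4 = 17.48
Highest Hurwicz score = 17.75 → C.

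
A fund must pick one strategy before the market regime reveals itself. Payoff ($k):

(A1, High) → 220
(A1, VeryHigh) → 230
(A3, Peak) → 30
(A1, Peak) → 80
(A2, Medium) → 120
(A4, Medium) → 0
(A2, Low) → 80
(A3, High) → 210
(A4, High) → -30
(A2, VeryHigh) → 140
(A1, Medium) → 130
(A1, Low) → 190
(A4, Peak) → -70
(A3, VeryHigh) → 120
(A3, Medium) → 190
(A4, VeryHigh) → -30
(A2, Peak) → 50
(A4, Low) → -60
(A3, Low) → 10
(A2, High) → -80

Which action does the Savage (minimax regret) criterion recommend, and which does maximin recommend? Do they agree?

minimax regret → A1; maximin → A1 (agree)

Column bests: Low=190, Medium=190, High=220, VeryHigh=230, Peak=80.
A1 regrets: 0, 60, 0, 0, 0 → max 60
A2 regrets: 110, 70, 300, 90, 30 → max 300
A3 regrets: 180, 0, 10, 110, 50 → max 180
A4 regrets: 250, 190, 250, 260, 150 → max 260
Smallest max regret = 60 → A1.
Row minima: A1=80, A2=-80, A3=10, A4=-70
Best worst-case = 80 → A1.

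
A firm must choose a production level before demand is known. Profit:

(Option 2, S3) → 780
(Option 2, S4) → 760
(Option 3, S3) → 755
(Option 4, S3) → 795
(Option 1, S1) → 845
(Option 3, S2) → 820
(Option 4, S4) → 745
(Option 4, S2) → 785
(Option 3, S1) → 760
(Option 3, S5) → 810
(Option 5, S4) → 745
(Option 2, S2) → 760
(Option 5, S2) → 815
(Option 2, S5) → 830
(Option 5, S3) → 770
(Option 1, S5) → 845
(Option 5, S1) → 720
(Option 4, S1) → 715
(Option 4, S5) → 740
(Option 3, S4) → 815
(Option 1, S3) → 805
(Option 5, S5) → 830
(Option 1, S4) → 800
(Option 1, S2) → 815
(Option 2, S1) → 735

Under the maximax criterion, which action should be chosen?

Option 1

Row maxima: Option 1=845, Option 2=830, Option 3=820, Option 4=795, Option 5=830
Best best-case = 845 → Option 1.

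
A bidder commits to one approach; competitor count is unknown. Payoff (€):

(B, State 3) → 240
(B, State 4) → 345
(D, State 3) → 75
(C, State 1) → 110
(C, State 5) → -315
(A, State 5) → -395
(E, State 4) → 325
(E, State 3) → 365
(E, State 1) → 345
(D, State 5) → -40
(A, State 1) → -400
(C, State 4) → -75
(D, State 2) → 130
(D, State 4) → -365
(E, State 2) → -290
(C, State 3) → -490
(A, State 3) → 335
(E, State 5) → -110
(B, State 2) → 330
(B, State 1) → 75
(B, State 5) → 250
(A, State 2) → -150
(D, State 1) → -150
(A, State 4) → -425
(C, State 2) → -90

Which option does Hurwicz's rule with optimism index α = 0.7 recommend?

A: 0.7·335 + 0.3·(-425) = 107
B: 0.7·345 + 0.3·75 = 264
C: 0.7·110 + 0.3·(-490) = -70
D: 0.7·130 + 0.3·(-365) = -18.5
E: 0.7·365 + 0.3·(-290) = 168.5
Highest Hurwicz score = 264 → B.

B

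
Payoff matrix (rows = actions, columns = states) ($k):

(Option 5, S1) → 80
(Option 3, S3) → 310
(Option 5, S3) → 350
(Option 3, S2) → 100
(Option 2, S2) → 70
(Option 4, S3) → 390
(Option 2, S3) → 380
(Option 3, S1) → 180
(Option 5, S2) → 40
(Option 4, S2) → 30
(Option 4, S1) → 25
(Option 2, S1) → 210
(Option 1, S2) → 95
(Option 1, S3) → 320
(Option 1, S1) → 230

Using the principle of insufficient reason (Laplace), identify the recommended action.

Row averages: Option 1=215, Option 2=220, Option 3=590/3, Option 4=445/3, Option 5=470/3
Highest average = 220 → Option 2.

Option 2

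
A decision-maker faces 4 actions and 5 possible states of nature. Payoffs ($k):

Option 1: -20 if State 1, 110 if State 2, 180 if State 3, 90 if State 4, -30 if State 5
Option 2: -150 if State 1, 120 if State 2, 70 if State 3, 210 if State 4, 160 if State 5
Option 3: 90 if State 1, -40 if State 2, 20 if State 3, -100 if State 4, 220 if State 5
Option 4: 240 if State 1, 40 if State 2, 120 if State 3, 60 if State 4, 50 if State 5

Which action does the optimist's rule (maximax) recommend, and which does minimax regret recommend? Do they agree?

maximax → Option 4; minimax regret → Option 4 (agree)

Row maxima: Option 1=180, Option 2=210, Option 3=220, Option 4=240
Best best-case = 240 → Option 4.
Column bests: State 1=240, State 2=120, State 3=180, State 4=210, State 5=220.
Option 1 regrets: 260, 10, 0, 120, 250 → max 260
Option 2 regrets: 390, 0, 110, 0, 60 → max 390
Option 3 regrets: 150, 160, 160, 310, 0 → max 310
Option 4 regrets: 0, 80, 60, 150, 170 → max 170
Smallest max regret = 170 → Option 4.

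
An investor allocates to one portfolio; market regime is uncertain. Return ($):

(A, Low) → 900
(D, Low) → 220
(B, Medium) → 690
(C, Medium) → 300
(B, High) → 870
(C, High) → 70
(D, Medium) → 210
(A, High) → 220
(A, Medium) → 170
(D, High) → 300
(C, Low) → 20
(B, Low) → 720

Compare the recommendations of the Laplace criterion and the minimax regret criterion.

Row averages: A=430, B=760, C=130, D=730/3
Highest average = 760 → B.
Column bests: Low=900, Medium=690, High=870.
A regrets: 0, 520, 650 → max 650
B regrets: 180, 0, 0 → max 180
C regrets: 880, 390, 800 → max 880
D regrets: 680, 480, 570 → max 680
Smallest max regret = 180 → B.

laplace → B; minimax regret → B (agree)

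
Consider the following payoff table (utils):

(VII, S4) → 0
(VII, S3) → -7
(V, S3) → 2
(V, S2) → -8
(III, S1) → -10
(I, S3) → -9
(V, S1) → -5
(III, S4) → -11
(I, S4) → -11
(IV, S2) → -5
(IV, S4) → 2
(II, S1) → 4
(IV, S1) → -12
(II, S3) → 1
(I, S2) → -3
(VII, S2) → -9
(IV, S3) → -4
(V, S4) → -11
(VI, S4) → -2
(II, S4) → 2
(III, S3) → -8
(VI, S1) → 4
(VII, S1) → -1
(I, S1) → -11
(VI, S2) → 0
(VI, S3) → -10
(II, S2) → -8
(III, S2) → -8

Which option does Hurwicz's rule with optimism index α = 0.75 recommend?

II

I: 0.75·(-3) + 0.25·(-11) = -5
II: 0.75·4 + 0.25·(-8) = 1
III: 0.75·(-8) + 0.25·(-11) = -8.75
IV: 0.75·2 + 0.25·(-12) = -1.5
V: 0.75·2 + 0.25·(-11) = -1.25
VI: 0.75·4 + 0.25·(-10) = 0.5
VII: 0.75·0 + 0.25·(-9) = -2.25
Highest Hurwicz score = 1 → II.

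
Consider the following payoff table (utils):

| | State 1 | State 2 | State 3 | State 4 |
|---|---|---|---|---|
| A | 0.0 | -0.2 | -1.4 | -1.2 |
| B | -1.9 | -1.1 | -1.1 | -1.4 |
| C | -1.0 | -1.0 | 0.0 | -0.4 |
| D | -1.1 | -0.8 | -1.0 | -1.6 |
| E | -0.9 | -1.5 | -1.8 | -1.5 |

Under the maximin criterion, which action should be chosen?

Row minima: A=-1.4, B=-1.9, C=-1.0, D=-1.6, E=-1.8
Best worst-case = -1.0 → C.

C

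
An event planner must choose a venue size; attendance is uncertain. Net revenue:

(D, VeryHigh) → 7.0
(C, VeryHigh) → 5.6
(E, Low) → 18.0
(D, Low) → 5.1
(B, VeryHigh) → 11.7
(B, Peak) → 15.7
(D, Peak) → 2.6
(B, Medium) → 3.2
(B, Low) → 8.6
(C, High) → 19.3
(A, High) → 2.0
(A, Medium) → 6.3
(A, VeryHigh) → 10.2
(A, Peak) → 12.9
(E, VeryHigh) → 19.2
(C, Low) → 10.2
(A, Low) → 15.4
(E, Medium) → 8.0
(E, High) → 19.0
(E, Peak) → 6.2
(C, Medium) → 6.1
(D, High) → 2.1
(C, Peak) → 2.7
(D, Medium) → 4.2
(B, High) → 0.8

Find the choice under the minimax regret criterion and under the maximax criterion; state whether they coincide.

minimax regret → E; maximax → C (disagree)

Column bests: Low=18.0, Medium=8.0, High=19.3, VeryHigh=19.2, Peak=15.7.
A regrets: 2.6, 1.7, 17.3, 9.0, 2.8 → max 17.3
B regrets: 9.4, 4.8, 18.5, 7.5, 0.0 → max 18.5
C regrets: 7.8, 1.9, 0.0, 13.6, 13.0 → max 13.6
D regrets: 12.9, 3.8, 17.2, 12.2, 13.1 → max 17.2
E regrets: 0.0, 0.0, 0.3, 0.0, 9.5 → max 9.5
Smallest max regret = 9.5 → E.
Row maxima: A=15.4, B=15.7, C=19.3, D=7.0, E=19.2
Best best-case = 19.3 → C.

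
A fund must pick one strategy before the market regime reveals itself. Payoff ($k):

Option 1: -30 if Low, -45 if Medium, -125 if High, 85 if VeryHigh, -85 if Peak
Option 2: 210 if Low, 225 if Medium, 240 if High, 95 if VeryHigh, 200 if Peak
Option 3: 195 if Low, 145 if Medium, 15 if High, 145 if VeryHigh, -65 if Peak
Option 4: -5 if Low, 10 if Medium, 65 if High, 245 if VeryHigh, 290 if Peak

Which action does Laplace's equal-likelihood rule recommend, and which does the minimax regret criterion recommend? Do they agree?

laplace → Option 2; minimax regret → Option 2 (agree)

Row averages: Option 1=-40, Option 2=194, Option 3=87, Option 4=121
Highest average = 194 → Option 2.
Column bests: Low=210, Medium=225, High=240, VeryHigh=245, Peak=290.
Option 1 regrets: 240, 270, 365, 160, 375 → max 375
Option 2 regrets: 0, 0, 0, 150, 90 → max 150
Option 3 regrets: 15, 80, 225, 100, 355 → max 355
Option 4 regrets: 215, 215, 175, 0, 0 → max 215
Smallest max regret = 150 → Option 2.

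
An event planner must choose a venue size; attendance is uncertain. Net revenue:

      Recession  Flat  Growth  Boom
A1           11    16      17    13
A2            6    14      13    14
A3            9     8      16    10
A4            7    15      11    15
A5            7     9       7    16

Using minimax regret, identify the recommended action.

Column bests: Recession=11, Flat=16, Growth=17, Boom=16.
A1 regrets: 0, 0, 0, 3 → max 3
A2 regrets: 5, 2, 4, 2 → max 5
A3 regrets: 2, 8, 1, 6 → max 8
A4 regrets: 4, 1, 6, 1 → max 6
A5 regrets: 4, 7, 10, 0 → max 10
Smallest max regret = 3 → A1.

A1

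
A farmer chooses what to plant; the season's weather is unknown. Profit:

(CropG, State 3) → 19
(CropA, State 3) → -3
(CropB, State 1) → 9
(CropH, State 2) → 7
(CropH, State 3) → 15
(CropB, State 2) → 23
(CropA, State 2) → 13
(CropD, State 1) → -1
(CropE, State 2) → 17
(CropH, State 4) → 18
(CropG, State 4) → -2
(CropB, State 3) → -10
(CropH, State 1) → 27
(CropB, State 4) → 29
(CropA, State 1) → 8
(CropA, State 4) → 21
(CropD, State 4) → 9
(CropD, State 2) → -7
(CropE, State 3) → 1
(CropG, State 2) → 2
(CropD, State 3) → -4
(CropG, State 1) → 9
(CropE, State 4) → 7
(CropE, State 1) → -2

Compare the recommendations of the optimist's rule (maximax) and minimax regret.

Row maxima: CropE=17, CropD=9, CropG=19, CropH=27, CropB=29, CropA=21
Best best-case = 29 → CropB.
Column bests: State 1=27, State 2=23, State 3=19, State 4=29.
CropE regrets: 29, 6, 18, 22 → max 29
CropD regrets: 28, 30, 23, 20 → max 30
CropG regrets: 18, 21, 0, 31 → max 31
CropH regrets: 0, 16, 4, 11 → max 16
CropB regrets: 18, 0, 29, 0 → max 29
CropA regrets: 19, 10, 22, 8 → max 22
Smallest max regret = 16 → CropH.

maximax → CropB; minimax regret → CropH (disagree)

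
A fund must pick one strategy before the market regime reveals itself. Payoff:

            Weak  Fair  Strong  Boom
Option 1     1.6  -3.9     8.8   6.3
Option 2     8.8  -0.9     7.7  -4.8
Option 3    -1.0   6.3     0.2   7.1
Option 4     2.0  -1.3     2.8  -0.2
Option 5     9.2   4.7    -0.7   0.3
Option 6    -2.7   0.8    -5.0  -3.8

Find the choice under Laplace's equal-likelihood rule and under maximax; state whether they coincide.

Row averages: Option 1=3.2, Option 2=2.7, Option 3=3.15, Option 4=0.825, Option 5=3.375, Option 6=-2.675
Highest average = 3.375 → Option 5.
Row maxima: Option 1=8.8, Option 2=8.8, Option 3=7.1, Option 4=2.8, Option 5=9.2, Option 6=0.8
Best best-case = 9.2 → Option 5.

laplace → Option 5; maximax → Option 5 (agree)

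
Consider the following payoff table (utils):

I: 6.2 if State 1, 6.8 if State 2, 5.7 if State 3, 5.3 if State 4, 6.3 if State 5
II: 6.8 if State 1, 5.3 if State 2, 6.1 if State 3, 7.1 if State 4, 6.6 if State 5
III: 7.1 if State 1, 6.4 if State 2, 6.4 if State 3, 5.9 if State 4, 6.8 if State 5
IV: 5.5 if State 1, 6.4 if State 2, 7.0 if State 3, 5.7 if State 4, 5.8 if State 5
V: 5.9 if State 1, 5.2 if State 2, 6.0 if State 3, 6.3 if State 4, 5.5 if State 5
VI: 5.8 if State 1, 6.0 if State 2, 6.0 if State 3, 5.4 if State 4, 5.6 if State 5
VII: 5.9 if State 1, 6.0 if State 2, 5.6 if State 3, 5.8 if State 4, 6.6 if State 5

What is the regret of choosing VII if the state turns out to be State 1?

Best payoff under State 1 is 7.1.
Regret = 7.1 − 5.9 = 1.2.

1.2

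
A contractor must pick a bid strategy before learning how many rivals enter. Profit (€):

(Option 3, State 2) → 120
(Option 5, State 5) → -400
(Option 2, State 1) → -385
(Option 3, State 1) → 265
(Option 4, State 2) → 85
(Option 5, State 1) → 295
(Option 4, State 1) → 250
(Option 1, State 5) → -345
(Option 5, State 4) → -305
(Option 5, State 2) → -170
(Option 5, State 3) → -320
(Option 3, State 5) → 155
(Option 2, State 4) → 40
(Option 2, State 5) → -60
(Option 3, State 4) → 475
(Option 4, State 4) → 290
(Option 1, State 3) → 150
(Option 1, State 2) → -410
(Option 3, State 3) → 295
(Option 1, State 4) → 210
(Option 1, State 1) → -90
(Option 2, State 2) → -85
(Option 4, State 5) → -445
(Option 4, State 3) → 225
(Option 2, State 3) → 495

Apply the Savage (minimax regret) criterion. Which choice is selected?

Option 3

Column bests: State 1=295, State 2=120, State 3=495, State 4=475, State 5=155.
Option 1 regrets: 385, 530, 345, 265, 500 → max 530
Option 2 regrets: 680, 205, 0, 435, 215 → max 680
Option 3 regrets: 30, 0, 200, 0, 0 → max 200
Option 4 regrets: 45, 35, 270, 185, 600 → max 600
Option 5 regrets: 0, 290, 815, 780, 555 → max 815
Smallest max regret = 200 → Option 3.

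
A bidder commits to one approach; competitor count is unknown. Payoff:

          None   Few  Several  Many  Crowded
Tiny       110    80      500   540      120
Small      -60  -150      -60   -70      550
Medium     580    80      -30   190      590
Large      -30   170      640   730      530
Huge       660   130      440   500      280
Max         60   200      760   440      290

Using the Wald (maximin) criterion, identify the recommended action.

Row minima: Tiny=80, Small=-150, Medium=-30, Large=-30, Huge=130, Max=60
Best worst-case = 130 → Huge.

Huge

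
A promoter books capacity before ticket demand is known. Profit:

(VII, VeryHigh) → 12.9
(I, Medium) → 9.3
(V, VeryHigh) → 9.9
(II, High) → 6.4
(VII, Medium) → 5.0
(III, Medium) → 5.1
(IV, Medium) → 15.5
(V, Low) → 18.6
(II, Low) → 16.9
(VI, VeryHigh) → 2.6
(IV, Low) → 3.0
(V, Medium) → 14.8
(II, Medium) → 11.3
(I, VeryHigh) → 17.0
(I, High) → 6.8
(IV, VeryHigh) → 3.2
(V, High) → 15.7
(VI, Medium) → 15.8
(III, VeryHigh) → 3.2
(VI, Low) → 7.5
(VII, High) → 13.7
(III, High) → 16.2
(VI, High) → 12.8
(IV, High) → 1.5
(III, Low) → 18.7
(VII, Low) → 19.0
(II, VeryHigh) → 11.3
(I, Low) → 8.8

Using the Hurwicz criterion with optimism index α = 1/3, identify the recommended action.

I: 1/3·17.0 + 2/3·6.8 = 10.2
II: 1/3·16.9 + 2/3·6.4 = 9.9
III: 1/3·18.7 + 2/3·3.2 = 251/30
IV: 1/3·15.5 + 2/3·1.5 = 37/6
V: 1/3·18.6 + 2/3·9.9 = 12.8
VI: 1/3·15.8 + 2/3·2.6 = 7
VII: 1/3·19.0 + 2/3·5.0 = 29/3
Highest Hurwicz score = 12.8 → V.

V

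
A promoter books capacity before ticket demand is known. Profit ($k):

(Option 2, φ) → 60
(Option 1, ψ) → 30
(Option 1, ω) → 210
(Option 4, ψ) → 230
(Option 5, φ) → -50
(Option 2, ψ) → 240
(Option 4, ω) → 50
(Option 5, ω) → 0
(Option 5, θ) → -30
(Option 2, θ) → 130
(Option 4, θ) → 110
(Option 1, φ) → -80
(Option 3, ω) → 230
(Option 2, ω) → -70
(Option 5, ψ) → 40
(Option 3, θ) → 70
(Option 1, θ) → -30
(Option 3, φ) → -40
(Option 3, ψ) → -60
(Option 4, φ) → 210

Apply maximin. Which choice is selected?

Row minima: Option 1=-80, Option 2=-70, Option 3=-60, Option 4=50, Option 5=-50
Best worst-case = 50 → Option 4.

Option 4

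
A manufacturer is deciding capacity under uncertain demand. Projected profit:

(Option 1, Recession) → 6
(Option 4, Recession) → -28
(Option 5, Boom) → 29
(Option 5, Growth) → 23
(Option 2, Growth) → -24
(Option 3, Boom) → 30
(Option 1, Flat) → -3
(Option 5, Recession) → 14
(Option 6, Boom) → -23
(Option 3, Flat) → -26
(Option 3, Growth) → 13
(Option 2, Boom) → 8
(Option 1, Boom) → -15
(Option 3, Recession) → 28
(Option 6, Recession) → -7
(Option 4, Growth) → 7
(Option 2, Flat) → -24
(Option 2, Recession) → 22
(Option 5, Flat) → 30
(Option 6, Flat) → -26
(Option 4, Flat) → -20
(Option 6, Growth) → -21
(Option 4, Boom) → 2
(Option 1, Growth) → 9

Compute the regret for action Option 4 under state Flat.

Best payoff under Flat is 30.
Regret = 30 − (-20) = 50.

50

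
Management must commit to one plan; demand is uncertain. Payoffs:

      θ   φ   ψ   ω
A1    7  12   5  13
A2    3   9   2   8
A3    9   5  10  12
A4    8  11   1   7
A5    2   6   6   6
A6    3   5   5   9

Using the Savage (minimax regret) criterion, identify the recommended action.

A1

Column bests: θ=9, φ=12, ψ=10, ω=13.
A1 regrets: 2, 0, 5, 0 → max 5
A2 regrets: 6, 3, 8, 5 → max 8
A3 regrets: 0, 7, 0, 1 → max 7
A4 regrets: 1, 1, 9, 6 → max 9
A5 regrets: 7, 6, 4, 7 → max 7
A6 regrets: 6, 7, 5, 4 → max 7
Smallest max regret = 5 → A1.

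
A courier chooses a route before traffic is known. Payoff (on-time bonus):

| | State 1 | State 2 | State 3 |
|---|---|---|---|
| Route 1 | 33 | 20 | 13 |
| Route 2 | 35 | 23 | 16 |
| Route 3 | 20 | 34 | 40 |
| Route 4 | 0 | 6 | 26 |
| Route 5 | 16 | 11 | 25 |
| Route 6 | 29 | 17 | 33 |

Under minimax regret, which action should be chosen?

Route 3

Column bests: State 1=35, State 2=34, State 3=40.
Route 1 regrets: 2, 14, 27 → max 27
Route 2 regrets: 0, 11, 24 → max 24
Route 3 regrets: 15, 0, 0 → max 15
Route 4 regrets: 35, 28, 14 → max 35
Route 5 regrets: 19, 23, 15 → max 23
Route 6 regrets: 6, 17, 7 → max 17
Smallest max regret = 15 → Route 3.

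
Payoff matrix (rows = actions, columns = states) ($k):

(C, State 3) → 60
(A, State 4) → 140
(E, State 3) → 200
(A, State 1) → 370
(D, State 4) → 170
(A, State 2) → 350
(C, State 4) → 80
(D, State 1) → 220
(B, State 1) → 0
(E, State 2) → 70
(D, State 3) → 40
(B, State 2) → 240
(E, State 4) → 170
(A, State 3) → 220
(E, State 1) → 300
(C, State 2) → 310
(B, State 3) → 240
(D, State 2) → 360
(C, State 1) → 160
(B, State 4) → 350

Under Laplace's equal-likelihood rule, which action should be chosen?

Row averages: A=270, B=207.5, C=152.5, D=197.5, E=185
Highest average = 270 → A.

A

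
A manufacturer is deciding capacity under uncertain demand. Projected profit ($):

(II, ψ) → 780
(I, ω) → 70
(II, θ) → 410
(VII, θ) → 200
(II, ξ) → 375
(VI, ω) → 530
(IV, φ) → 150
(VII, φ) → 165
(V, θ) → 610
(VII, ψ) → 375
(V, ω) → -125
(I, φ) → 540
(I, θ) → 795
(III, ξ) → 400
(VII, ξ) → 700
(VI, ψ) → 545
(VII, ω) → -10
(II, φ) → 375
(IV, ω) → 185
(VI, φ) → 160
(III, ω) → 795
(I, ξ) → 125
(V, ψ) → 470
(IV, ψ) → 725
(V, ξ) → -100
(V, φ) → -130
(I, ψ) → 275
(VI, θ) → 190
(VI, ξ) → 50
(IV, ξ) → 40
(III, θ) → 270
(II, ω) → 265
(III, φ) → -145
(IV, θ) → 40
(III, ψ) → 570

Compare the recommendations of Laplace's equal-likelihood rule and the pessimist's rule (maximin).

laplace → II; maximin → II (agree)

Row averages: I=361, II=441, III=378, IV=228, V=145, VI=295, VII=286
Highest average = 441 → II.
Row minima: I=70, II=265, III=-145, IV=40, V=-130, VI=50, VII=-10
Best worst-case = 265 → II.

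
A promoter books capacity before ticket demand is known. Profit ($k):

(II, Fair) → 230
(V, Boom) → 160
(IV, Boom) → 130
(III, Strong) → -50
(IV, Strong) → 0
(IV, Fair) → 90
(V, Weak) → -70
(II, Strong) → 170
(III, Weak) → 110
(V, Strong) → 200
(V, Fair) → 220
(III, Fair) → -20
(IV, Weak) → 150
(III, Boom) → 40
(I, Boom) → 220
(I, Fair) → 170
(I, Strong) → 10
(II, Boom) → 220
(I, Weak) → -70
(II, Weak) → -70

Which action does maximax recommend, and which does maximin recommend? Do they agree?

Row maxima: I=220, II=230, III=110, IV=150, V=220
Best best-case = 230 → II.
Row minima: I=-70, II=-70, III=-50, IV=0, V=-70
Best worst-case = 0 → IV.

maximax → II; maximin → IV (disagree)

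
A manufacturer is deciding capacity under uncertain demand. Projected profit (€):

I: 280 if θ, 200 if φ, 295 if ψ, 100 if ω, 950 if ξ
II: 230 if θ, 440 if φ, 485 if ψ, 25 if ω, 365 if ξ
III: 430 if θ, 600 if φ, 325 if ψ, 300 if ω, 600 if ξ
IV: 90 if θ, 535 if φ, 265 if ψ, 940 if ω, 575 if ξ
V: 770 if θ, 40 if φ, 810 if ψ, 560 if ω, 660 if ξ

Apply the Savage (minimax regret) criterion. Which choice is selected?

V

Column bests: θ=770, φ=600, ψ=810, ω=940, ξ=950.
I regrets: 490, 400, 515, 840, 0 → max 840
II regrets: 540, 160, 325, 915, 585 → max 915
III regrets: 340, 0, 485, 640, 350 → max 640
IV regrets: 680, 65, 545, 0, 375 → max 680
V regrets: 0, 560, 0, 380, 290 → max 560
Smallest max regret = 560 → V.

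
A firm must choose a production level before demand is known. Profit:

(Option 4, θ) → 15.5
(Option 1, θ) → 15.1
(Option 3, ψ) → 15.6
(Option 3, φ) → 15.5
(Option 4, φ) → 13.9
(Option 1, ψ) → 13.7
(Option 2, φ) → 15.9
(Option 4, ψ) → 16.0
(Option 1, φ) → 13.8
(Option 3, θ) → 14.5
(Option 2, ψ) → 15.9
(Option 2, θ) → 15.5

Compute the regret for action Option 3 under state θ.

1.0

Best payoff under θ is 15.5.
Regret = 15.5 − 14.5 = 1.0.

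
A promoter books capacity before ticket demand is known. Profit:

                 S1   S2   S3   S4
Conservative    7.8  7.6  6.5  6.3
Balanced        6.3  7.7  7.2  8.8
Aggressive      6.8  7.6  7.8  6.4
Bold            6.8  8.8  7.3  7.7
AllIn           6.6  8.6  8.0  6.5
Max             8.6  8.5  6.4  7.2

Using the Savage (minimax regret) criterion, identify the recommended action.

Column bests: S1=8.6, S2=8.8, S3=8.0, S4=8.8.
Conservative regrets: 0.8, 1.2, 1.5, 2.5 → max 2.5
Balanced regrets: 2.3, 1.1, 0.8, 0.0 → max 2.3
Aggressive regrets: 1.8, 1.2, 0.2, 2.4 → max 2.4
Bold regrets: 1.8, 0.0, 0.7, 1.1 → max 1.8
AllIn regrets: 2.0, 0.2, 0.0, 2.3 → max 2.3
Max regrets: 0.0, 0.3, 1.6, 1.6 → max 1.6
Smallest max regret = 1.6 → Max.

Max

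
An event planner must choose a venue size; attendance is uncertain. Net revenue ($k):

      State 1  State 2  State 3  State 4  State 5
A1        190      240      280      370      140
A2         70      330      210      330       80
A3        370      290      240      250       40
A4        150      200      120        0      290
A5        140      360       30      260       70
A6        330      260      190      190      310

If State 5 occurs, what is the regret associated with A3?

270

Best payoff under State 5 is 310.
Regret = 310 − 40 = 270.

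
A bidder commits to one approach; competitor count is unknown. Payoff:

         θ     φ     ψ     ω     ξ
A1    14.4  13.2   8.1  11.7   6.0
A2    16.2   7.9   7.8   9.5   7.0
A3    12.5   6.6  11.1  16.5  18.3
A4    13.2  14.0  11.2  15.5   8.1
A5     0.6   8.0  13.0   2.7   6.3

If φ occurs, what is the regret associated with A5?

6.0

Best payoff under φ is 14.0.
Regret = 14.0 − 8.0 = 6.0.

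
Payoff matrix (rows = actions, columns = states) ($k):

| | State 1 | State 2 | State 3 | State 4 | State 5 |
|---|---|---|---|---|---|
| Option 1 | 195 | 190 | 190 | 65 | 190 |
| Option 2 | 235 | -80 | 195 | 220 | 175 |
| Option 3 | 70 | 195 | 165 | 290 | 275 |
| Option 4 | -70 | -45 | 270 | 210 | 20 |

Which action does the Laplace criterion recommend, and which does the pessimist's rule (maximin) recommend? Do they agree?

laplace → Option 3; maximin → Option 3 (agree)

Row averages: Option 1=166, Option 2=149, Option 3=199, Option 4=77
Highest average = 199 → Option 3.
Row minima: Option 1=65, Option 2=-80, Option 3=70, Option 4=-70
Best worst-case = 70 → Option 3.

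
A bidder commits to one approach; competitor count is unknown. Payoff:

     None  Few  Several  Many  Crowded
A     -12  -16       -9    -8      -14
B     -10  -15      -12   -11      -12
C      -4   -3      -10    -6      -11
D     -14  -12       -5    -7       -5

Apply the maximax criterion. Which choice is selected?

Row maxima: A=-8, B=-10, C=-3, D=-5
Best best-case = -3 → C.

C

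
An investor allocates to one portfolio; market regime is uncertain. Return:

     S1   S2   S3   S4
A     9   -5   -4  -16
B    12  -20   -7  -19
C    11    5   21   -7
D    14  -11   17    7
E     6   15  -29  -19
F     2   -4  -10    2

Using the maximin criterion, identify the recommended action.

C

Row minima: A=-16, B=-20, C=-7, D=-11, E=-29, F=-10
Best worst-case = -7 → C.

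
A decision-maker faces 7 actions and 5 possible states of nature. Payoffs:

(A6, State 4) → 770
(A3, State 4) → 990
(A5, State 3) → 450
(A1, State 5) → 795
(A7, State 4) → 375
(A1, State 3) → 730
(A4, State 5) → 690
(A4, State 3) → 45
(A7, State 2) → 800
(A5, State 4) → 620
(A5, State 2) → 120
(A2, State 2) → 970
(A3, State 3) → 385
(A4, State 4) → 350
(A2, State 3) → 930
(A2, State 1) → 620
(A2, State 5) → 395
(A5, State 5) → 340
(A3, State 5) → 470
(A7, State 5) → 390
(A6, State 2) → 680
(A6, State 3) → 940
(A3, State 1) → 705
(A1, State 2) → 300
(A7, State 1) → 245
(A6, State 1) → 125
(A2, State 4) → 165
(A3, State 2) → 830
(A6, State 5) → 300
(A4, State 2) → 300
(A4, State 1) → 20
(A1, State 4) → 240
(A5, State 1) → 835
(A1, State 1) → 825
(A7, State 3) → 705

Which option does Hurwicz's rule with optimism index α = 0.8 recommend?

A3

A1: 0.8·825 + 0.2·240 = 708
A2: 0.8·970 + 0.2·165 = 809
A3: 0.8·990 + 0.2·385 = 869
A4: 0.8·690 + 0.2·20 = 556
A5: 0.8·835 + 0.2·120 = 692
A6: 0.8·940 + 0.2·125 = 777
A7: 0.8·800 + 0.2·245 = 689
Highest Hurwicz score = 869 → A3.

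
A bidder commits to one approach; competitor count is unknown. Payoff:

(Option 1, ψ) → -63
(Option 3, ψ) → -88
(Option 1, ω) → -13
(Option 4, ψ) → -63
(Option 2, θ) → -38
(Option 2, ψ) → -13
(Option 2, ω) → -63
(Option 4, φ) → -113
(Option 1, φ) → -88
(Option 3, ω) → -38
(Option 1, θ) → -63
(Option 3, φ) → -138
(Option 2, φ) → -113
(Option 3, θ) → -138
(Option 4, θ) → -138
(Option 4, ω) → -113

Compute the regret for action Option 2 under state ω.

Best payoff under ω is -13.
Regret = -13 − (-63) = 50.

50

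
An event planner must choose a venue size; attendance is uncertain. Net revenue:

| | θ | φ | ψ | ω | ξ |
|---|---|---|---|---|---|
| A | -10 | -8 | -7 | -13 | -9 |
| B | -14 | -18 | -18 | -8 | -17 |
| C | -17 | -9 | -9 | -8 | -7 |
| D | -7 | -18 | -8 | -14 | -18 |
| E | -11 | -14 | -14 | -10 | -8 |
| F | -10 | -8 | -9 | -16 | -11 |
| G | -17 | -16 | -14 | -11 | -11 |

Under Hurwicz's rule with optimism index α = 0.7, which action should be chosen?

A: 0.7·(-7) + 0.3·(-13) = -8.8
B: 0.7·(-8) + 0.3·(-18) = -11
C: 0.7·(-7) + 0.3·(-17) = -10
D: 0.7·(-7) + 0.3·(-18) = -10.3
E: 0.7·(-8) + 0.3·(-14) = -9.8
F: 0.7·(-8) + 0.3·(-16) = -10.4
G: 0.7·(-11) + 0.3·(-17) = -12.8
Highest Hurwicz score = -8.8 → A.

A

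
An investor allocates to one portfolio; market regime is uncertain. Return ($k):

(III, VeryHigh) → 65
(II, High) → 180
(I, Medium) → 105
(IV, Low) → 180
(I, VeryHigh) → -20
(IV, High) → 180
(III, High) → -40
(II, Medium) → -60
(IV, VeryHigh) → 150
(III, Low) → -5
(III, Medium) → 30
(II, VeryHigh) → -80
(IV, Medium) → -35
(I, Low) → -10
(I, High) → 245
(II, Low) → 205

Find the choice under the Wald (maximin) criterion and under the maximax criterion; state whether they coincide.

Row minima: I=-20, II=-80, III=-40, IV=-35
Best worst-case = -20 → I.
Row maxima: I=245, II=205, III=65, IV=180
Best best-case = 245 → I.

maximin → I; maximax → I (agree)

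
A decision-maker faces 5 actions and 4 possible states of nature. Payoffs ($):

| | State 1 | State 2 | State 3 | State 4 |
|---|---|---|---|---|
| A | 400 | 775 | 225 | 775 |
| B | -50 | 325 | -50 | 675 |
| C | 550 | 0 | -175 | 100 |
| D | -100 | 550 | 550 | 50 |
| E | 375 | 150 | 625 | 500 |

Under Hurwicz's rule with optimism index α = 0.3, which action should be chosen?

A: 0.3·775 + 0.7·225 = 390
B: 0.3·675 + 0.7·(-50) = 167.5
C: 0.3·550 + 0.7·(-175) = 42.5
D: 0.3·550 + 0.7·(-100) = 95
E: 0.3·625 + 0.7·150 = 292.5
Highest Hurwicz score = 390 → A.

A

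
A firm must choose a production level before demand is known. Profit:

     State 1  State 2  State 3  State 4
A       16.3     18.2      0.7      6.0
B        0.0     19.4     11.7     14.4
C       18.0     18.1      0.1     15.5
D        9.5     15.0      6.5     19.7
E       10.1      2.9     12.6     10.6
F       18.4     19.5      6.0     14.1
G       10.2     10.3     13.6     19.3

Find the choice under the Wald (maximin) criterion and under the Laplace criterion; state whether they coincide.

maximin → G; laplace → F (disagree)

Row minima: A=0.7, B=0.0, C=0.1, D=6.5, E=2.9, F=6.0, G=10.2
Best worst-case = 10.2 → G.
Row averages: A=10.3, B=11.375, C=12.925, D=12.675, E=9.05, F=14.5, G=13.35
Highest average = 14.5 → F.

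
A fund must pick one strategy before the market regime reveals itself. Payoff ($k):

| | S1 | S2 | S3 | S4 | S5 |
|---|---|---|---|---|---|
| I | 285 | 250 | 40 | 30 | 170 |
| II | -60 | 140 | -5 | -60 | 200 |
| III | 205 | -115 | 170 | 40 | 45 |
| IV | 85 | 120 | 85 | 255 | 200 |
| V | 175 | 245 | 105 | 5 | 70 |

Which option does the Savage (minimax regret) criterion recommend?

Column bests: S1=285, S2=250, S3=170, S4=255, S5=200.
I regrets: 0, 0, 130, 225, 30 → max 225
II regrets: 345, 110, 175, 315, 0 → max 345
III regrets: 80, 365, 0, 215, 155 → max 365
IV regrets: 200, 130, 85, 0, 0 → max 200
V regrets: 110, 5, 65, 250, 130 → max 250
Smallest max regret = 200 → IV.

IV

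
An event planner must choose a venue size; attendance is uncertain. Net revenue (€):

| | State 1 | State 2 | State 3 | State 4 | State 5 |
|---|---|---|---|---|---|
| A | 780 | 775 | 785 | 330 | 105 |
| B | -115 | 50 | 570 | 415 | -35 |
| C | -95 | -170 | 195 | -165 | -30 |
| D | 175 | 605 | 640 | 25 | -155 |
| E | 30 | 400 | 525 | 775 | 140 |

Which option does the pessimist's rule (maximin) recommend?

Row minima: A=105, B=-115, C=-170, D=-155, E=30
Best worst-case = 105 → A.

A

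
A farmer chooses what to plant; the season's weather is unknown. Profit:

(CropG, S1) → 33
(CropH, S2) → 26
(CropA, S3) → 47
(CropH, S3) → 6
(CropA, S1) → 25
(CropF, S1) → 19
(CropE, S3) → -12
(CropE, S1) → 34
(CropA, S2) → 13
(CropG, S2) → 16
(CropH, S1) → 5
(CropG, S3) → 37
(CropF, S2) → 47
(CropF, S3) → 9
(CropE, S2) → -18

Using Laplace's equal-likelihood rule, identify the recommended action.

CropG

Row averages: CropA=85/3, CropE=4/3, CropH=37/3, CropF=25, CropG=86/3
Highest average = 86/3 → CropG.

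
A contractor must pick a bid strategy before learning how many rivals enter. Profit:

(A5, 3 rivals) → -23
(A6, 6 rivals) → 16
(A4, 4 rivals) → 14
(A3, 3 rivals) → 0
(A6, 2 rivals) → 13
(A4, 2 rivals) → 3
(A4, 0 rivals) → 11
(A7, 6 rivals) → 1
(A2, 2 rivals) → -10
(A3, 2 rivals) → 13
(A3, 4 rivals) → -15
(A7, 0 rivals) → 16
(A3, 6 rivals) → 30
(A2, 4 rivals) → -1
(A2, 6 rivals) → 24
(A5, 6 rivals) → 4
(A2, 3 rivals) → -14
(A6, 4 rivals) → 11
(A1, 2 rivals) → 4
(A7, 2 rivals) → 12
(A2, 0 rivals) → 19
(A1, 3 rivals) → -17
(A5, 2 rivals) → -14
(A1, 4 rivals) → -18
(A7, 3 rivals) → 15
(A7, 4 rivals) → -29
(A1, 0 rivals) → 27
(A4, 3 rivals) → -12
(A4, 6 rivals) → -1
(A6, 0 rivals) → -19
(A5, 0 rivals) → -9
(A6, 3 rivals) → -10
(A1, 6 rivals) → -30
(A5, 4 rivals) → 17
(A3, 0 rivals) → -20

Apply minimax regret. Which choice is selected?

Column bests: 0 rivals=27, 2 rivals=13, 3 rivals=15, 4 rivals=17, 6 rivals=30.
A1 regrets: 0, 9, 32, 35, 60 → max 60
A2 regrets: 8, 23, 29, 18, 6 → max 29
A3 regrets: 47, 0, 15, 32, 0 → max 47
A4 regrets: 16, 10, 27, 3, 31 → max 31
A5 regrets: 36, 27, 38, 0, 26 → max 38
A6 regrets: 46, 0, 25, 6, 14 → max 46
A7 regrets: 11, 1, 0, 46, 29 → max 46
Smallest max regret = 29 → A2.

A2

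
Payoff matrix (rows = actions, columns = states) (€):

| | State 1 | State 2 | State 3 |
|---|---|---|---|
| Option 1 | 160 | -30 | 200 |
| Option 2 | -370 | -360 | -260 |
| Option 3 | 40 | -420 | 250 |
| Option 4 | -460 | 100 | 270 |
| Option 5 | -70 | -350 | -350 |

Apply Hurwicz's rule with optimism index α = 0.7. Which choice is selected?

Option 1

Option 1: 0.7·200 + 0.3·(-30) = 131
Option 2: 0.7·(-260) + 0.3·(-370) = -293
Option 3: 0.7·250 + 0.3·(-420) = 49
Option 4: 0.7·270 + 0.3·(-460) = 51
Option 5: 0.7·(-70) + 0.3·(-350) = -154
Highest Hurwicz score = 131 → Option 1.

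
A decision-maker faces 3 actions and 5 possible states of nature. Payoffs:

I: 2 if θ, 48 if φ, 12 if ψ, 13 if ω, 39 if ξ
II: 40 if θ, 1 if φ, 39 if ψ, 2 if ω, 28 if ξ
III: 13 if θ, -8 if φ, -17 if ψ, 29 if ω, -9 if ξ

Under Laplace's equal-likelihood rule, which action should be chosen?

I

Row averages: I=22.8, II=22, III=1.6
Highest average = 22.8 → I.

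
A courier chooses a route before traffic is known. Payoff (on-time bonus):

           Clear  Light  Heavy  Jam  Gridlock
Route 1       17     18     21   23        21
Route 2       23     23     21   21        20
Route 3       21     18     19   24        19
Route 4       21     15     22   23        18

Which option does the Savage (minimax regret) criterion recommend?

Route 2

Column bests: Clear=23, Light=23, Heavy=22, Jam=24, Gridlock=21.
Route 1 regrets: 6, 5, 1, 1, 0 → max 6
Route 2 regrets: 0, 0, 1, 3, 1 → max 3
Route 3 regrets: 2, 5, 3, 0, 2 → max 5
Route 4 regrets: 2, 8, 0, 1, 3 → max 8
Smallest max regret = 3 → Route 2.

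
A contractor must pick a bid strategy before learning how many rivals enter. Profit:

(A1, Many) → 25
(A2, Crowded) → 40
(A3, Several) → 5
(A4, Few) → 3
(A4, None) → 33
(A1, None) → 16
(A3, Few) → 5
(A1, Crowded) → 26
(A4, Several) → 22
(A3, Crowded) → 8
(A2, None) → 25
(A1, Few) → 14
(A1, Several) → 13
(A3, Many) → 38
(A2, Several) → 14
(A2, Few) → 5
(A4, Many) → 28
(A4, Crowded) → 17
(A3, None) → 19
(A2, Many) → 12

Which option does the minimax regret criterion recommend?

A1

Column bests: None=33, Few=14, Several=22, Many=38, Crowded=40.
A1 regrets: 17, 0, 9, 13, 14 → max 17
A2 regrets: 8, 9, 8, 26, 0 → max 26
A3 regrets: 14, 9, 17, 0, 32 → max 32
A4 regrets: 0, 11, 0, 10, 23 → max 23
Smallest max regret = 17 → A1.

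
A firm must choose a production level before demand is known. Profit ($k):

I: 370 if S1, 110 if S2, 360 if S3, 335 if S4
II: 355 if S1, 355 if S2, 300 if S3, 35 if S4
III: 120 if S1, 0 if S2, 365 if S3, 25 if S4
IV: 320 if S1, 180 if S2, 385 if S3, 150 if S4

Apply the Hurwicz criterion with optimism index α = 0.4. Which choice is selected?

IV

I: 0.4·370 + 0.6·110 = 214
II: 0.4·355 + 0.6·35 = 163
III: 0.4·365 + 0.6·0 = 146
IV: 0.4·385 + 0.6·150 = 244
Highest Hurwicz score = 244 → IV.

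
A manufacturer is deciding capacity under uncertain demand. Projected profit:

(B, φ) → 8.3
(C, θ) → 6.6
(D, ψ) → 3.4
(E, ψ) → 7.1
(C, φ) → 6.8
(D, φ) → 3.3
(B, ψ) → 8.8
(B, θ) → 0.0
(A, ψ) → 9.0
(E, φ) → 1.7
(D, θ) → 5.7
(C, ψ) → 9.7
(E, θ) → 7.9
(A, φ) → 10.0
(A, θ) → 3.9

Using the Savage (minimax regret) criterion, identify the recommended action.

Column bests: θ=7.9, φ=10.0, ψ=9.7.
A regrets: 4.0, 0.0, 0.7 → max 4.0
B regrets: 7.9, 1.7, 0.9 → max 7.9
C regrets: 1.3, 3.2, 0.0 → max 3.2
D regrets: 2.2, 6.7, 6.3 → max 6.7
E regrets: 0.0, 8.3, 2.6 → max 8.3
Smallest max regret = 3.2 → C.

C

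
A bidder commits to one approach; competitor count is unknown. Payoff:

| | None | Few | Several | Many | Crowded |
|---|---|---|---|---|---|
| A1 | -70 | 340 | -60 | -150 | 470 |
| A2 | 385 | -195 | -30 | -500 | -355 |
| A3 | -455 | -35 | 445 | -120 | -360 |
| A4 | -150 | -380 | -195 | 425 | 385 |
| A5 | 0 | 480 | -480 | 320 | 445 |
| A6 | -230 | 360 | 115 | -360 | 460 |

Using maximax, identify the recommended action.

Row maxima: A1=470, A2=385, A3=445, A4=425, A5=480, A6=460
Best best-case = 480 → A5.

A5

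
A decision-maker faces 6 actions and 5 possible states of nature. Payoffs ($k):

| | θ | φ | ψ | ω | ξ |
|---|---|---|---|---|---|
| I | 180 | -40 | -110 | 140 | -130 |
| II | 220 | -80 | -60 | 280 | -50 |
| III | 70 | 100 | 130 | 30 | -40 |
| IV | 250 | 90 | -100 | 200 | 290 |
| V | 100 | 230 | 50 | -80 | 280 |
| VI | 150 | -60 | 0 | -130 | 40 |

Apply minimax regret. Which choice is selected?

Column bests: θ=250, φ=230, ψ=130, ω=280, ξ=290.
I regrets: 70, 270, 240, 140, 420 → max 420
II regrets: 30, 310, 190, 0, 340 → max 340
III regrets: 180, 130, 0, 250, 330 → max 330
IV regrets: 0, 140, 230, 80, 0 → max 230
V regrets: 150, 0, 80, 360, 10 → max 360
VI regrets: 100, 290, 130, 410, 250 → max 410
Smallest max regret = 230 → IV.

IV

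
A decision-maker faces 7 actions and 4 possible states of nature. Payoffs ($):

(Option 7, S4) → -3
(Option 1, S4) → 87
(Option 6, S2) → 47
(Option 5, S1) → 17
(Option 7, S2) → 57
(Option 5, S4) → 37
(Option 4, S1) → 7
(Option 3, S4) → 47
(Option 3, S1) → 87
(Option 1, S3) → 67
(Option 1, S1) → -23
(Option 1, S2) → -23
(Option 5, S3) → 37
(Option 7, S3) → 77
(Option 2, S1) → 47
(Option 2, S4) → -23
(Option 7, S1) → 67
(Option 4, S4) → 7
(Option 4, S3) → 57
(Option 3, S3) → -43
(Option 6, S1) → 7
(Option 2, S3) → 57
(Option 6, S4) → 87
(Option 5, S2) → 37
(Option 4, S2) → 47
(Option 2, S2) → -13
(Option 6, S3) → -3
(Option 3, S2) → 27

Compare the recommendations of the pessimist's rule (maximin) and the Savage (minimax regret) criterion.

Row minima: Option 1=-23, Option 2=-23, Option 3=-43, Option 4=7, Option 5=17, Option 6=-3, Option 7=-3
Best worst-case = 17 → Option 5.
Column bests: S1=87, S2=57, S3=77, S4=87.
Option 1 regrets: 110, 80, 10, 0 → max 110
Option 2 regrets: 40, 70, 20, 110 → max 110
Option 3 regrets: 0, 30, 120, 40 → max 120
Option 4 regrets: 80, 10, 20, 80 → max 80
Option 5 regrets: 70, 20, 40, 50 → max 70
Option 6 regrets: 80, 10, 80, 0 → max 80
Option 7 regrets: 20, 0, 0, 90 → max 90
Smallest max regret = 70 → Option 5.

maximin → Option 5; minimax regret → Option 5 (agree)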